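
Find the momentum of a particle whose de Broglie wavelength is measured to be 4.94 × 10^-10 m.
1.34 × 10^-24 kg·m/s

From the de Broglie relation λ = h/p, we solve for p:

p = h/λ
p = (6.626 × 10^-34 J·s) / (4.94 × 10^-10 m)
p = 1.34 × 10^-24 kg·m/s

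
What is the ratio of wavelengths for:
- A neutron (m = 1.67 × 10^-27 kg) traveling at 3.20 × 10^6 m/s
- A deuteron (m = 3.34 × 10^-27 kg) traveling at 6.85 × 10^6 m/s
λ₁/λ₂ = 4.28

Using λ = h/(mv):

λ₁ = h/(m₁v₁) = 1.24 × 10^-13 m
λ₂ = h/(m₂v₂) = 2.90 × 10^-14 m

Ratio λ₁/λ₂ = (m₂v₂)/(m₁v₁)
         = (3.34 × 10^-27 kg × 6.85 × 10^6 m/s) / (1.67 × 10^-27 kg × 3.20 × 10^6 m/s)
         = 4.28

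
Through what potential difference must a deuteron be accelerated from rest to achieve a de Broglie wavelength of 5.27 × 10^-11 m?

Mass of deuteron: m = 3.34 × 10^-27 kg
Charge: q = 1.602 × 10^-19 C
1.48 × 10^-1 V

From λ = h/√(2mqV), we solve for V:

λ² = h²/(2mqV)
V = h²/(2mqλ²)
V = (6.626 × 10^-34 J·s)² / (2 × 3.34 × 10^-27 kg × 1.602 × 10^-19 C × (5.27 × 10^-11 m)²)
V = 1.48 × 10^-1 V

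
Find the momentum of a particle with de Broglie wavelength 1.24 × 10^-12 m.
5.34 × 10^-22 kg·m/s

From the de Broglie relation λ = h/p, we solve for p:

p = h/λ
p = (6.626 × 10^-34 J·s) / (1.24 × 10^-12 m)
p = 5.34 × 10^-22 kg·m/s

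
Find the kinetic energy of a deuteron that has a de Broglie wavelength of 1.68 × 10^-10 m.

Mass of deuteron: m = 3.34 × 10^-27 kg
2.33 × 10^-21 J (or 0.0145 eV)

From λ = h/√(2mKE), we solve for KE:

λ² = h²/(2mKE)
KE = h²/(2mλ²)
KE = (6.626 × 10^-34 J·s)² / (2 × 3.34 × 10^-27 kg × (1.68 × 10^-10 m)²)
KE = 2.33 × 10^-21 J
KE = 0.0145 eV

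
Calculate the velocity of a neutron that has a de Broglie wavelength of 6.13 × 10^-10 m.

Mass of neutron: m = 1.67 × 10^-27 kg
6.47 × 10^2 m/s

From the de Broglie relation λ = h/(mv), we solve for v:

v = h/(mλ)
v = (6.626 × 10^-34 J·s) / (1.67 × 10^-27 kg × 6.13 × 10^-10 m)
v = 6.47 × 10^2 m/s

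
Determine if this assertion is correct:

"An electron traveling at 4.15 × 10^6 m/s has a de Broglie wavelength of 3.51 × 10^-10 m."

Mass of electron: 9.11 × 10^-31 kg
False

The claim is incorrect.

Using λ = h/(mv):
λ = (6.626 × 10^-34 J·s) / (9.11 × 10^-31 kg × 4.15 × 10^6 m/s)
λ = 1.75 × 10^-10 m

The actual wavelength differs from the claimed 3.51 × 10^-10 m.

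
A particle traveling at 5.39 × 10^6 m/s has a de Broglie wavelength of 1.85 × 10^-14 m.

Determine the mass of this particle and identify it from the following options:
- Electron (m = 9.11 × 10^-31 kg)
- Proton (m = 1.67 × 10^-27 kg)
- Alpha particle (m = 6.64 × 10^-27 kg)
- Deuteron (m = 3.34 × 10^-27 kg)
The particle is an alpha particle.

From λ = h/(mv), solve for mass:

m = h/(λv)
m = (6.626 × 10^-34 J·s) / (1.85 × 10^-14 m × 5.39 × 10^6 m/s)
m = 6.64 × 10^-27 kg

Comparing with the listed masses, this is closest to an alpha particle.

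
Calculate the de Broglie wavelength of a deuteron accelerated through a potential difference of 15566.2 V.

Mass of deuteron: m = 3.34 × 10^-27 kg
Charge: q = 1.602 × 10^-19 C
1.62 × 10^-13 m

When a particle is accelerated through voltage V, it gains kinetic energy KE = qV.

The de Broglie wavelength is then λ = h/√(2mqV):

λ = h/√(2mqV)
λ = (6.626 × 10^-34 J·s) / √(2 × 3.34 × 10^-27 kg × 1.602 × 10^-19 C × 15566.2 V)
λ = 1.62 × 10^-13 m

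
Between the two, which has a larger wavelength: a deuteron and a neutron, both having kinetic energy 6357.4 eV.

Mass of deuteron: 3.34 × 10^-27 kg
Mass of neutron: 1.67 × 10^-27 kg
The neutron has the longer wavelength.

Using λ = h/√(2mKE):

For deuteron: λ₁ = h/√(2m₁KE) = 2.54 × 10^-13 m
For neutron: λ₂ = h/√(2m₂KE) = 3.59 × 10^-13 m

Since λ ∝ 1/√m at constant kinetic energy, the lighter particle has the longer wavelength.

The neutron has the longer de Broglie wavelength.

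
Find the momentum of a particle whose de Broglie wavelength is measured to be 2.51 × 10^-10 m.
2.64 × 10^-24 kg·m/s

From the de Broglie relation λ = h/p, we solve for p:

p = h/λ
p = (6.626 × 10^-34 J·s) / (2.51 × 10^-10 m)
p = 2.64 × 10^-24 kg·m/s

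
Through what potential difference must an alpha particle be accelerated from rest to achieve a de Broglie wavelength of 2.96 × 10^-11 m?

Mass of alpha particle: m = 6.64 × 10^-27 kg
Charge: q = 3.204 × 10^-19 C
1.18 × 10^-1 V

From λ = h/√(2mqV), we solve for V:

λ² = h²/(2mqV)
V = h²/(2mqλ²)
V = (6.626 × 10^-34 J·s)² / (2 × 6.64 × 10^-27 kg × 3.204 × 10^-19 C × (2.96 × 10^-11 m)²)
V = 1.18 × 10^-1 V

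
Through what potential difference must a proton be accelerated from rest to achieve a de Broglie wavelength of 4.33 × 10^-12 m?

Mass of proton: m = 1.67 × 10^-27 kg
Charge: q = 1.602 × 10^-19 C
43.8 V

From λ = h/√(2mqV), we solve for V:

λ² = h²/(2mqV)
V = h²/(2mqλ²)
V = (6.626 × 10^-34 J·s)² / (2 × 1.67 × 10^-27 kg × 1.602 × 10^-19 C × (4.33 × 10^-12 m)²)
V = 43.8 V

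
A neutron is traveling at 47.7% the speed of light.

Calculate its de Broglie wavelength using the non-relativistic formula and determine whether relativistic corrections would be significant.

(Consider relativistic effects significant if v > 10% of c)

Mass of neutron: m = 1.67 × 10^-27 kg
Yes, relativistic corrections are needed.

Using the non-relativistic de Broglie formula λ = h/(mv):

v = 47.7% × c = 1.430 × 10^8 m/s

λ = h/(mv)
λ = (6.626 × 10^-34 J·s) / (1.67 × 10^-27 kg × 1.430 × 10^8 m/s)
λ = 2.77 × 10^-15 m

Since v = 47.7% of c > 10% of c, relativistic corrections ARE significant and the actual wavelength would differ from this non-relativistic estimate.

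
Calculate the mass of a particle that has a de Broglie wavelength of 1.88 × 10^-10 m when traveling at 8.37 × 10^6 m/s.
4.21 × 10^-31 kg

From the de Broglie relation λ = h/(mv), we solve for m:

m = h/(λv)
m = (6.626 × 10^-34 J·s) / (1.88 × 10^-10 m × 8.37 × 10^6 m/s)
m = 4.21 × 10^-31 kg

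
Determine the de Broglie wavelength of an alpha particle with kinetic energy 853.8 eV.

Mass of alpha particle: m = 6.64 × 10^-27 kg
4.92 × 10^-13 m

Using λ = h/√(2mKE):

First convert KE to Joules: KE = 853.8 eV = 1.368 × 10^-16 J

λ = h/√(2mKE)
λ = (6.626 × 10^-34 J·s) / √(2 × 6.64 × 10^-27 kg × 1.368 × 10^-16 J)
λ = 4.92 × 10^-13 m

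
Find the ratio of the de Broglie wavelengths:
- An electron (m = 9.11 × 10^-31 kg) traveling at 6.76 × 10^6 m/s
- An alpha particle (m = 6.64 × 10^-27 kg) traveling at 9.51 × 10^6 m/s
λ₁/λ₂ = 1.03 × 10^4

Using λ = h/(mv):

λ₁ = h/(m₁v₁) = 1.08 × 10^-10 m
λ₂ = h/(m₂v₂) = 1.05 × 10^-14 m

Ratio λ₁/λ₂ = (m₂v₂)/(m₁v₁)
         = (6.64 × 10^-27 kg × 9.51 × 10^6 m/s) / (9.11 × 10^-31 kg × 6.76 × 10^6 m/s)
         = 1.03 × 10^4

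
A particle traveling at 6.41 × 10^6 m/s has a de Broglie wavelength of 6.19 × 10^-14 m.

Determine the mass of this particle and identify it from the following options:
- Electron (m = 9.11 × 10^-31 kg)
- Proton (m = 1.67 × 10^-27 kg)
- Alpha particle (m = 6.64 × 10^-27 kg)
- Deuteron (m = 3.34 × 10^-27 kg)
The particle is a proton.

From λ = h/(mv), solve for mass:

m = h/(λv)
m = (6.626 × 10^-34 J·s) / (6.19 × 10^-14 m × 6.41 × 10^6 m/s)
m = 1.67 × 10^-27 kg

Comparing with the listed masses, this is closest to a proton.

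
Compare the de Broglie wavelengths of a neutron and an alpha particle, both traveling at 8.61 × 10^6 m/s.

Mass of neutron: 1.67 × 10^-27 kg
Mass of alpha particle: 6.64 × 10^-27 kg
The neutron has the longer wavelength.

Using λ = h/(mv), since both particles have the same velocity, the wavelength depends only on mass.

For neutron: λ₁ = h/(m₁v) = 4.61 × 10^-14 m
For alpha particle: λ₂ = h/(m₂v) = 1.16 × 10^-14 m

Since λ ∝ 1/m at constant velocity, the lighter particle has the longer wavelength.

The neutron has the longer de Broglie wavelength.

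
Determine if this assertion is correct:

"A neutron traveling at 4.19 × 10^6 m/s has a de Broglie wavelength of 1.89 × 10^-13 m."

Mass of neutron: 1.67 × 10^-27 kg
False

The claim is incorrect.

Using λ = h/(mv):
λ = (6.626 × 10^-34 J·s) / (1.67 × 10^-27 kg × 4.19 × 10^6 m/s)
λ = 9.47 × 10^-14 m

The actual wavelength differs from the claimed 1.89 × 10^-13 m.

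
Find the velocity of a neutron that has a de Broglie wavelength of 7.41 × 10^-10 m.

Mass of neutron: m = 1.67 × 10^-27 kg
5.35 × 10^2 m/s

From the de Broglie relation λ = h/(mv), we solve for v:

v = h/(mλ)
v = (6.626 × 10^-34 J·s) / (1.67 × 10^-27 kg × 7.41 × 10^-10 m)
v = 5.35 × 10^2 m/s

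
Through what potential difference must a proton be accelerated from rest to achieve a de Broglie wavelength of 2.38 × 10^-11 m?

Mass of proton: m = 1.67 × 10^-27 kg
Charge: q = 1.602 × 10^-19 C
1.45 V

From λ = h/√(2mqV), we solve for V:

λ² = h²/(2mqV)
V = h²/(2mqλ²)
V = (6.626 × 10^-34 J·s)² / (2 × 1.67 × 10^-27 kg × 1.602 × 10^-19 C × (2.38 × 10^-11 m)²)
V = 1.45 V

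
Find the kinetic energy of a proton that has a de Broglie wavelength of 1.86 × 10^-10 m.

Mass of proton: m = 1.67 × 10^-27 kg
3.80 × 10^-21 J (or 0.0237 eV)

From λ = h/√(2mKE), we solve for KE:

λ² = h²/(2mKE)
KE = h²/(2mλ²)
KE = (6.626 × 10^-34 J·s)² / (2 × 1.67 × 10^-27 kg × (1.86 × 10^-10 m)²)
KE = 3.80 × 10^-21 J
KE = 0.0237 eV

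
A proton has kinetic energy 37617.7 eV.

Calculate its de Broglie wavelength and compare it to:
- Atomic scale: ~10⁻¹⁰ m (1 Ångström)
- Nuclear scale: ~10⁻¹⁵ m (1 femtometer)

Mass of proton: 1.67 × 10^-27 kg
λ = 1.48 × 10^-13 m, which is between nuclear and atomic scales.

Using λ = h/√(2mKE):

KE = 37617.7 eV = 6.027 × 10^-15 J

λ = h/√(2mKE)
λ = (6.626 × 10^-34 J·s) / √(2 × 1.67 × 10^-27 kg × 6.027 × 10^-15 J)
λ = 1.48 × 10^-13 m

Comparison:
- Atomic scale (10⁻¹⁰ m): λ is 0.0015× this size
- Nuclear scale (10⁻¹⁵ m): λ is 1.5e+02× this size

The wavelength is between nuclear and atomic scales.

This wavelength is appropriate for probing atomic structure but too large for nuclear physics experiments.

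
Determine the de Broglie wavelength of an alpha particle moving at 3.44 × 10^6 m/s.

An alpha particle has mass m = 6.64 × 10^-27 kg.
2.90 × 10^-14 m

Using the de Broglie relation λ = h/(mv):

λ = h/(mv)
λ = (6.626 × 10^-34 J·s) / (6.64 × 10^-27 kg × 3.44 × 10^6 m/s)
λ = 2.90 × 10^-14 m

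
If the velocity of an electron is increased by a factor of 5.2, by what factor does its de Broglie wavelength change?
The wavelength decreases by a factor of 5.2.

From λ = h/(mv), the wavelength is inversely proportional to velocity:

λ ∝ 1/v

If v → 5.2v, then λ → λ/5.2

When velocity is increased by a factor of 5.2, the wavelength decreases by a factor of 5.2.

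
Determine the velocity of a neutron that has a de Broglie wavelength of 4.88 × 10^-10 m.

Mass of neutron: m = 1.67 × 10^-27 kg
8.13 × 10^2 m/s

From the de Broglie relation λ = h/(mv), we solve for v:

v = h/(mλ)
v = (6.626 × 10^-34 J·s) / (1.67 × 10^-27 kg × 4.88 × 10^-10 m)
v = 8.13 × 10^2 m/s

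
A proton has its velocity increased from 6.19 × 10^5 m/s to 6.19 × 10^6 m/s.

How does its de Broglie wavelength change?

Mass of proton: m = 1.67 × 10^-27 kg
The wavelength decreases by a factor of 10.

Using λ = h/(mv):

Initial wavelength: λ₁ = h/(mv₁) = 6.41 × 10^-13 m
Final wavelength: λ₂ = h/(mv₂) = 6.41 × 10^-14 m

Since λ ∝ 1/v, when velocity increases by a factor of 10, the wavelength decreases by a factor of 10.

λ₂/λ₁ = v₁/v₂ = 1/10

The wavelength decreases by a factor of 10.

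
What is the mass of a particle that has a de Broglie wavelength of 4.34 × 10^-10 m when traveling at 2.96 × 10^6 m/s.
5.16 × 10^-31 kg

From the de Broglie relation λ = h/(mv), we solve for m:

m = h/(λv)
m = (6.626 × 10^-34 J·s) / (4.34 × 10^-10 m × 2.96 × 10^6 m/s)
m = 5.16 × 10^-31 kg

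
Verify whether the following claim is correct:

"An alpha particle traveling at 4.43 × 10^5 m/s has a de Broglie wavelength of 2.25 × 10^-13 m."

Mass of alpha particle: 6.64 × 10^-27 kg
True

The claim is correct.

Using λ = h/(mv):
λ = (6.626 × 10^-34 J·s) / (6.64 × 10^-27 kg × 4.43 × 10^5 m/s)
λ = 2.25 × 10^-13 m

This matches the claimed value.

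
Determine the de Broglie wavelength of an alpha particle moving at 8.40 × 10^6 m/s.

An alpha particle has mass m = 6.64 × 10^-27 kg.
1.19 × 10^-14 m

Using the de Broglie relation λ = h/(mv):

λ = h/(mv)
λ = (6.626 × 10^-34 J·s) / (6.64 × 10^-27 kg × 8.40 × 10^6 m/s)
λ = 1.19 × 10^-14 m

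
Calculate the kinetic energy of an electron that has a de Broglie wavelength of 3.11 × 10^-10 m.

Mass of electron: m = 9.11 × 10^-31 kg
2.49 × 10^-18 J (or 15.5 eV)

From λ = h/√(2mKE), we solve for KE:

λ² = h²/(2mKE)
KE = h²/(2mλ²)
KE = (6.626 × 10^-34 J·s)² / (2 × 9.11 × 10^-31 kg × (3.11 × 10^-10 m)²)
KE = 2.49 × 10^-18 J
KE = 15.5 eV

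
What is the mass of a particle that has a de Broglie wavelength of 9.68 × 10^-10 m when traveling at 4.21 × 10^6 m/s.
1.63 × 10^-31 kg

From the de Broglie relation λ = h/(mv), we solve for m:

m = h/(λv)
m = (6.626 × 10^-34 J·s) / (9.68 × 10^-10 m × 4.21 × 10^6 m/s)
m = 1.63 × 10^-31 kg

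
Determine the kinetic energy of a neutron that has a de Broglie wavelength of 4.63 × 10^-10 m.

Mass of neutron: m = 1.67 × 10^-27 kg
6.13 × 10^-22 J (or 3.83 × 10^-3 eV)

From λ = h/√(2mKE), we solve for KE:

λ² = h²/(2mKE)
KE = h²/(2mλ²)
KE = (6.626 × 10^-34 J·s)² / (2 × 1.67 × 10^-27 kg × (4.63 × 10^-10 m)²)
KE = 6.13 × 10^-22 J
KE = 3.83 × 10^-3 eV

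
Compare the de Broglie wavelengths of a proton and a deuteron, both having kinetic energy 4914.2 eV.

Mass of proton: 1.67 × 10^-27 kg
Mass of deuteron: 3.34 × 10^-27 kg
The proton has the longer wavelength.

Using λ = h/√(2mKE):

For proton: λ₁ = h/√(2m₁KE) = 4.09 × 10^-13 m
For deuteron: λ₂ = h/√(2m₂KE) = 2.89 × 10^-13 m

Since λ ∝ 1/√m at constant kinetic energy, the lighter particle has the longer wavelength.

The proton has the longer de Broglie wavelength.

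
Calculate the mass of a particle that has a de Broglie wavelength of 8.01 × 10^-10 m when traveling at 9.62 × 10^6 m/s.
8.60 × 10^-32 kg

From the de Broglie relation λ = h/(mv), we solve for m:

m = h/(λv)
m = (6.626 × 10^-34 J·s) / (8.01 × 10^-10 m × 9.62 × 10^6 m/s)
m = 8.60 × 10^-32 kg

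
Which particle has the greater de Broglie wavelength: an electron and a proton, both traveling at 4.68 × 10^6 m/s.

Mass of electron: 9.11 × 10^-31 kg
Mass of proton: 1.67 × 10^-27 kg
The electron has the longer wavelength.

Using λ = h/(mv), since both particles have the same velocity, the wavelength depends only on mass.

For electron: λ₁ = h/(m₁v) = 1.55 × 10^-10 m
For proton: λ₂ = h/(m₂v) = 8.48 × 10^-14 m

Since λ ∝ 1/m at constant velocity, the lighter particle has the longer wavelength.

The electron has the longer de Broglie wavelength.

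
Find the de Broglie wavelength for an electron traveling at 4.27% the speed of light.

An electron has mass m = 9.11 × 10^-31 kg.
5.68 × 10^-11 m

Using the de Broglie relation λ = h/(mv):

v = 4.27% × c = 1.280 × 10^7 m/s

λ = h/(mv)
λ = (6.626 × 10^-34 J·s) / (9.11 × 10^-31 kg × 1.280 × 10^7 m/s)
λ = 5.68 × 10^-11 m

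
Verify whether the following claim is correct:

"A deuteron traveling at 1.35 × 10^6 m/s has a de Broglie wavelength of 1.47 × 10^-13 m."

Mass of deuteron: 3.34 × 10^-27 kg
True

The claim is correct.

Using λ = h/(mv):
λ = (6.626 × 10^-34 J·s) / (3.34 × 10^-27 kg × 1.35 × 10^6 m/s)
λ = 1.47 × 10^-13 m

This matches the claimed value.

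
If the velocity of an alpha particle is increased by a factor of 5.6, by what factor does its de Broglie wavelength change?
The wavelength decreases by a factor of 5.6.

From λ = h/(mv), the wavelength is inversely proportional to velocity:

λ ∝ 1/v

If v → 5.6v, then λ → λ/5.6

When velocity is increased by a factor of 5.6, the wavelength decreases by a factor of 5.6.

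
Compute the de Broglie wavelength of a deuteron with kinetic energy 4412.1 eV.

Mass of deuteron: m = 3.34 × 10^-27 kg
3.05 × 10^-13 m

Using λ = h/√(2mKE):

First convert KE to Joules: KE = 4412.1 eV = 7.069 × 10^-16 J

λ = h/√(2mKE)
λ = (6.626 × 10^-34 J·s) / √(2 × 3.34 × 10^-27 kg × 7.069 × 10^-16 J)
λ = 3.05 × 10^-13 m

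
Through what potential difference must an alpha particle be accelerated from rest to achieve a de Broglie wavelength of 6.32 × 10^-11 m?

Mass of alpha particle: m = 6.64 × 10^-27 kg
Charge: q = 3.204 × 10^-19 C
2.58 × 10^-2 V

From λ = h/√(2mqV), we solve for V:

λ² = h²/(2mqV)
V = h²/(2mqλ²)
V = (6.626 × 10^-34 J·s)² / (2 × 6.64 × 10^-27 kg × 3.204 × 10^-19 C × (6.32 × 10^-11 m)²)
V = 2.58 × 10^-2 V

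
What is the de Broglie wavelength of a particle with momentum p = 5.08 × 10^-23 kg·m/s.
1.30 × 10^-11 m

Using the de Broglie relation λ = h/p:

λ = h/p
λ = (6.626 × 10^-34 J·s) / (5.08 × 10^-23 kg·m/s)
λ = 1.30 × 10^-11 m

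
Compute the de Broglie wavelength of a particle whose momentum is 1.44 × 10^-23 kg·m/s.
4.60 × 10^-11 m

Using the de Broglie relation λ = h/p:

λ = h/p
λ = (6.626 × 10^-34 J·s) / (1.44 × 10^-23 kg·m/s)
λ = 4.60 × 10^-11 m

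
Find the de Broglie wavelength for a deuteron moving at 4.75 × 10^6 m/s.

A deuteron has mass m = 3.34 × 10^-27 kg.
4.18 × 10^-14 m

Using the de Broglie relation λ = h/(mv):

λ = h/(mv)
λ = (6.626 × 10^-34 J·s) / (3.34 × 10^-27 kg × 4.75 × 10^6 m/s)
λ = 4.18 × 10^-14 m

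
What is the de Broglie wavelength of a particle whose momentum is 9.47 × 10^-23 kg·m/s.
7.00 × 10^-12 m

Using the de Broglie relation λ = h/p:

λ = h/p
λ = (6.626 × 10^-34 J·s) / (9.47 × 10^-23 kg·m/s)
λ = 7.00 × 10^-12 m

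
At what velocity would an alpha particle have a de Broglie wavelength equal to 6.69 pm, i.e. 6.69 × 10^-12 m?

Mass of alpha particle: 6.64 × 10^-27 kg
1.49 × 10^4 m/s

From λ = h/(mv), solve for v:

v = h/(mλ)
v = (6.626 × 10^-34 J·s) / (6.64 × 10^-27 kg × 6.69 × 10^-12 m)
v = 1.49 × 10^4 m/s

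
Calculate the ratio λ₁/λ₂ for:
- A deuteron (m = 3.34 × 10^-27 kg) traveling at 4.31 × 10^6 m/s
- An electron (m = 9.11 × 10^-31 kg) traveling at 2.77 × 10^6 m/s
λ₁/λ₂ = 1.75 × 10^-4

Using λ = h/(mv):

λ₁ = h/(m₁v₁) = 4.60 × 10^-14 m
λ₂ = h/(m₂v₂) = 2.63 × 10^-10 m

Ratio λ₁/λ₂ = (m₂v₂)/(m₁v₁)
         = (9.11 × 10^-31 kg × 2.77 × 10^6 m/s) / (3.34 × 10^-27 kg × 4.31 × 10^6 m/s)
         = 1.75 × 10^-4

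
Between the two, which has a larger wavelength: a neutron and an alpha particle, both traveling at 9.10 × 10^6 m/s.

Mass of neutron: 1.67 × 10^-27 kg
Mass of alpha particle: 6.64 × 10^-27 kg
The neutron has the longer wavelength.

Using λ = h/(mv), since both particles have the same velocity, the wavelength depends only on mass.

For neutron: λ₁ = h/(m₁v) = 4.36 × 10^-14 m
For alpha particle: λ₂ = h/(m₂v) = 1.10 × 10^-14 m

Since λ ∝ 1/m at constant velocity, the lighter particle has the longer wavelength.

The neutron has the longer de Broglie wavelength.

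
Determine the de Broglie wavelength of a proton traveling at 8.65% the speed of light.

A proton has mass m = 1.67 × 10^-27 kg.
1.53 × 10^-14 m

Using the de Broglie relation λ = h/(mv):

v = 8.65% × c = 2.593 × 10^7 m/s

λ = h/(mv)
λ = (6.626 × 10^-34 J·s) / (1.67 × 10^-27 kg × 2.593 × 10^7 m/s)
λ = 1.53 × 10^-14 m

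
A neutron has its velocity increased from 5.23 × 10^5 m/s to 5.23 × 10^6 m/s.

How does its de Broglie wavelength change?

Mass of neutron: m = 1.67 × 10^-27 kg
The wavelength decreases by a factor of 10.

Using λ = h/(mv):

Initial wavelength: λ₁ = h/(mv₁) = 7.59 × 10^-13 m
Final wavelength: λ₂ = h/(mv₂) = 7.59 × 10^-14 m

Since λ ∝ 1/v, when velocity increases by a factor of 10, the wavelength decreases by a factor of 10.

λ₂/λ₁ = v₁/v₂ = 1/10

The wavelength decreases by a factor of 10.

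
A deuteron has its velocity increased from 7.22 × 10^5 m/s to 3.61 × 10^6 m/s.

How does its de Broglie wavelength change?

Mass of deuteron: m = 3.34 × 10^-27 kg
The wavelength decreases by a factor of 5.

Using λ = h/(mv):

Initial wavelength: λ₁ = h/(mv₁) = 2.75 × 10^-13 m
Final wavelength: λ₂ = h/(mv₂) = 5.50 × 10^-14 m

Since λ ∝ 1/v, when velocity increases by a factor of 5, the wavelength decreases by a factor of 5.

λ₂/λ₁ = v₁/v₂ = 1/5

The wavelength decreases by a factor of 5.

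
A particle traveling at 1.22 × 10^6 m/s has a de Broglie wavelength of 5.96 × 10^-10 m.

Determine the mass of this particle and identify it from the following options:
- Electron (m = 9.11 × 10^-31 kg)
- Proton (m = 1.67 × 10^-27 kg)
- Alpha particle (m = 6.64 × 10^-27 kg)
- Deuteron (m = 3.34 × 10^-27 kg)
The particle is an electron.

From λ = h/(mv), solve for mass:

m = h/(λv)
m = (6.626 × 10^-34 J·s) / (5.96 × 10^-10 m × 1.22 × 10^6 m/s)
m = 9.11 × 10^-31 kg

Comparing with the listed masses, this is closest to an electron.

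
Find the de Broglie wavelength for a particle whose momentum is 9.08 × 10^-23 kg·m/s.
7.30 × 10^-12 m

Using the de Broglie relation λ = h/p:

λ = h/p
λ = (6.626 × 10^-34 J·s) / (9.08 × 10^-23 kg·m/s)
λ = 7.30 × 10^-12 m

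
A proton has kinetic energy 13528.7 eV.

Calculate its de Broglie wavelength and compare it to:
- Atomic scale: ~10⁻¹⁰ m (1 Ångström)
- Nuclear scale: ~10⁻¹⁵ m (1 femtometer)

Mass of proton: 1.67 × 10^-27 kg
λ = 2.46 × 10^-13 m, which is between nuclear and atomic scales.

Using λ = h/√(2mKE):

KE = 13528.7 eV = 2.168 × 10^-15 J

λ = h/√(2mKE)
λ = (6.626 × 10^-34 J·s) / √(2 × 1.67 × 10^-27 kg × 2.168 × 10^-15 J)
λ = 2.46 × 10^-13 m

Comparison:
- Atomic scale (10⁻¹⁰ m): λ is 0.0025× this size
- Nuclear scale (10⁻¹⁵ m): λ is 2.5e+02× this size

The wavelength is between nuclear and atomic scales.

This wavelength is appropriate for probing atomic structure but too large for nuclear physics experiments.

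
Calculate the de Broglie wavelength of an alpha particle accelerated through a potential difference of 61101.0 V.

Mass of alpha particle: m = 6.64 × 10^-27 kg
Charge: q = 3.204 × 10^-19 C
4.11 × 10^-14 m

When a particle is accelerated through voltage V, it gains kinetic energy KE = qV.

The de Broglie wavelength is then λ = h/√(2mqV):

λ = h/√(2mqV)
λ = (6.626 × 10^-34 J·s) / √(2 × 6.64 × 10^-27 kg × 3.204 × 10^-19 C × 61101.0 V)
λ = 4.11 × 10^-14 m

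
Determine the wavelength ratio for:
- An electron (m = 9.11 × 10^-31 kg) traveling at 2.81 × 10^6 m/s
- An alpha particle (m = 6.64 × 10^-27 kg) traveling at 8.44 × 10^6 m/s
λ₁/λ₂ = 2.19 × 10^4

Using λ = h/(mv):

λ₁ = h/(m₁v₁) = 2.59 × 10^-10 m
λ₂ = h/(m₂v₂) = 1.18 × 10^-14 m

Ratio λ₁/λ₂ = (m₂v₂)/(m₁v₁)
         = (6.64 × 10^-27 kg × 8.44 × 10^6 m/s) / (9.11 × 10^-31 kg × 2.81 × 10^6 m/s)
         = 2.19 × 10^4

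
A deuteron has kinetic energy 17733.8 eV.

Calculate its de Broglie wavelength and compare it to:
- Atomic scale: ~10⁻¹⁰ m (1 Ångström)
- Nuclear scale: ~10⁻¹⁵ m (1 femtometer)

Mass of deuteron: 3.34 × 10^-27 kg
λ = 1.52 × 10^-13 m, which is between nuclear and atomic scales.

Using λ = h/√(2mKE):

KE = 17733.8 eV = 2.841 × 10^-15 J

λ = h/√(2mKE)
λ = (6.626 × 10^-34 J·s) / √(2 × 3.34 × 10^-27 kg × 2.841 × 10^-15 J)
λ = 1.52 × 10^-13 m

Comparison:
- Atomic scale (10⁻¹⁰ m): λ is 0.0015× this size
- Nuclear scale (10⁻¹⁵ m): λ is 1.5e+02× this size

The wavelength is between nuclear and atomic scales.

This wavelength is appropriate for probing atomic structure but too large for nuclear physics experiments.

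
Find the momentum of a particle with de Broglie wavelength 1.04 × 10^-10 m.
6.37 × 10^-24 kg·m/s

From the de Broglie relation λ = h/p, we solve for p:

p = h/λ
p = (6.626 × 10^-34 J·s) / (1.04 × 10^-10 m)
p = 6.37 × 10^-24 kg·m/s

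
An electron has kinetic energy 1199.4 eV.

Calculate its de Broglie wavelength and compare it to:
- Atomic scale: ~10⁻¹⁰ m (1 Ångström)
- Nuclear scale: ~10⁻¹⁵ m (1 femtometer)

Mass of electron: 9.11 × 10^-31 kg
λ = 3.54 × 10^-11 m, which is between nuclear and atomic scales.

Using λ = h/√(2mKE):

KE = 1199.4 eV = 1.922 × 10^-16 J

λ = h/√(2mKE)
λ = (6.626 × 10^-34 J·s) / √(2 × 9.11 × 10^-31 kg × 1.922 × 10^-16 J)
λ = 3.54 × 10^-11 m

Comparison:
- Atomic scale (10⁻¹⁰ m): λ is 0.35× this size
- Nuclear scale (10⁻¹⁵ m): λ is 3.5e+04× this size

The wavelength is between nuclear and atomic scales.

This wavelength is appropriate for probing atomic structure but too large for nuclear physics experiments.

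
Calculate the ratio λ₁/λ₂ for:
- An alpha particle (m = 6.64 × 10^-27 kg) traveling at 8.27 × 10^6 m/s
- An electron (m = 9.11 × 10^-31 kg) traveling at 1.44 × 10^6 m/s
λ₁/λ₂ = 2.39 × 10^-5

Using λ = h/(mv):

λ₁ = h/(m₁v₁) = 1.21 × 10^-14 m
λ₂ = h/(m₂v₂) = 5.05 × 10^-10 m

Ratio λ₁/λ₂ = (m₂v₂)/(m₁v₁)
         = (9.11 × 10^-31 kg × 1.44 × 10^6 m/s) / (6.64 × 10^-27 kg × 8.27 × 10^6 m/s)
         = 2.39 × 10^-5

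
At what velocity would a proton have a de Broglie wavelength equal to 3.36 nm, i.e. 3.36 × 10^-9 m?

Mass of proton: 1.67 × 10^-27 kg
1.18 × 10^2 m/s

From λ = h/(mv), solve for v:

v = h/(mλ)
v = (6.626 × 10^-34 J·s) / (1.67 × 10^-27 kg × 3.36 × 10^-9 m)
v = 1.18 × 10^2 m/s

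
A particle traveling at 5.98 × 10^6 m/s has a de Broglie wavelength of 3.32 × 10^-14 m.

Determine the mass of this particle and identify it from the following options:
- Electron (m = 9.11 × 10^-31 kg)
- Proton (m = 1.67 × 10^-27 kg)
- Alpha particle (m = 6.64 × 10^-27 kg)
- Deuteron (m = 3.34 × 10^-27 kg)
The particle is a deuteron.

From λ = h/(mv), solve for mass:

m = h/(λv)
m = (6.626 × 10^-34 J·s) / (3.32 × 10^-14 m × 5.98 × 10^6 m/s)
m = 3.34 × 10^-27 kg

Comparing with the listed masses, this is closest to a deuteron.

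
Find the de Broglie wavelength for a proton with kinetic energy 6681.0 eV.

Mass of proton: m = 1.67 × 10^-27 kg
3.50 × 10^-13 m

Using λ = h/√(2mKE):

First convert KE to Joules: KE = 6681.0 eV = 1.070 × 10^-15 J

λ = h/√(2mKE)
λ = (6.626 × 10^-34 J·s) / √(2 × 1.67 × 10^-27 kg × 1.070 × 10^-15 J)
λ = 3.50 × 10^-13 m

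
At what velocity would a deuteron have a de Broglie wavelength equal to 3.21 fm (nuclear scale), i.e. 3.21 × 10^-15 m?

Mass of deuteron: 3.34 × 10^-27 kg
6.18 × 10^7 m/s

From λ = h/(mv), solve for v:

v = h/(mλ)
v = (6.626 × 10^-34 J·s) / (3.34 × 10^-27 kg × 3.21 × 10^-15 m)
v = 6.18 × 10^7 m/s

Note: This velocity is 20.6% of the speed of light, so relativistic corrections would be needed for a more accurate calculation.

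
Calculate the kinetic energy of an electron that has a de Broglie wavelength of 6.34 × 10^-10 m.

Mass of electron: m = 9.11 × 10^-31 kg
5.99 × 10^-19 J (or 3.74 eV)

From λ = h/√(2mKE), we solve for KE:

λ² = h²/(2mKE)
KE = h²/(2mλ²)
KE = (6.626 × 10^-34 J·s)² / (2 × 9.11 × 10^-31 kg × (6.34 × 10^-10 m)²)
KE = 5.99 × 10^-19 J
KE = 3.74 eV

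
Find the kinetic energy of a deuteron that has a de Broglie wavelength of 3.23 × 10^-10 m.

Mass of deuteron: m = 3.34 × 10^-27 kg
6.30 × 10^-22 J (or 3.93 × 10^-3 eV)

From λ = h/√(2mKE), we solve for KE:

λ² = h²/(2mKE)
KE = h²/(2mλ²)
KE = (6.626 × 10^-34 J·s)² / (2 × 3.34 × 10^-27 kg × (3.23 × 10^-10 m)²)
KE = 6.30 × 10^-22 J
KE = 3.93 × 10^-3 eV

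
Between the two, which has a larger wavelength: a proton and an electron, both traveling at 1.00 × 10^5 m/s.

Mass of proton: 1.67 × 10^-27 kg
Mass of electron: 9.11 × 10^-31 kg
The electron has the longer wavelength.

Using λ = h/(mv), since both particles have the same velocity, the wavelength depends only on mass.

For proton: λ₁ = h/(m₁v) = 3.97 × 10^-12 m
For electron: λ₂ = h/(m₂v) = 7.27 × 10^-9 m

Since λ ∝ 1/m at constant velocity, the lighter particle has the longer wavelength.

The electron has the longer de Broglie wavelength.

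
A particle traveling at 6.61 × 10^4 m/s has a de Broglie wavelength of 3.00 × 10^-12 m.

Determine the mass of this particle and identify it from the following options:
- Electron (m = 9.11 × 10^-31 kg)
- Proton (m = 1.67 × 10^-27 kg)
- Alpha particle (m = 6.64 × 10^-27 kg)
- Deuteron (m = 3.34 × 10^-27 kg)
The particle is a deuteron.

From λ = h/(mv), solve for mass:

m = h/(λv)
m = (6.626 × 10^-34 J·s) / (3.00 × 10^-12 m × 6.61 × 10^4 m/s)
m = 3.34 × 10^-27 kg

Comparing with the listed masses, this is closest to a deuteron.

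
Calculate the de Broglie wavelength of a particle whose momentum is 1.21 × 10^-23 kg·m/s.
5.48 × 10^-11 m

Using the de Broglie relation λ = h/p:

λ = h/p
λ = (6.626 × 10^-34 J·s) / (1.21 × 10^-23 kg·m/s)
λ = 5.48 × 10^-11 m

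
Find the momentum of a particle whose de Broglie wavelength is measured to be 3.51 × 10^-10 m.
1.89 × 10^-24 kg·m/s

From the de Broglie relation λ = h/p, we solve for p:

p = h/λ
p = (6.626 × 10^-34 J·s) / (3.51 × 10^-10 m)
p = 1.89 × 10^-24 kg·m/s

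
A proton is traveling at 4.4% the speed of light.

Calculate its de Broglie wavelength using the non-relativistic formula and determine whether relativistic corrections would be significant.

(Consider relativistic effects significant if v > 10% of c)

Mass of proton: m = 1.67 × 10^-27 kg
No, relativistic corrections are not needed.

Using the non-relativistic de Broglie formula λ = h/(mv):

v = 4.4% × c = 1.319 × 10^7 m/s

λ = h/(mv)
λ = (6.626 × 10^-34 J·s) / (1.67 × 10^-27 kg × 1.319 × 10^7 m/s)
λ = 3.01 × 10^-14 m

Since v = 4.4% of c < 10% of c, relativistic corrections are NOT significant and this non-relativistic result is a good approximation.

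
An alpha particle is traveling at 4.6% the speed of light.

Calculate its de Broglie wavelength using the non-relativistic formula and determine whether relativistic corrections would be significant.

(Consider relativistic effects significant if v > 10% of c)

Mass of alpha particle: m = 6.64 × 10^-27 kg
No, relativistic corrections are not needed.

Using the non-relativistic de Broglie formula λ = h/(mv):

v = 4.6% × c = 1.379 × 10^7 m/s

λ = h/(mv)
λ = (6.626 × 10^-34 J·s) / (6.64 × 10^-27 kg × 1.379 × 10^7 m/s)
λ = 7.24 × 10^-15 m

Since v = 4.6% of c < 10% of c, relativistic corrections are NOT significant and this non-relativistic result is a good approximation.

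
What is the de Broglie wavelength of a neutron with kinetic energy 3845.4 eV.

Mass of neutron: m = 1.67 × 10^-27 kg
4.62 × 10^-13 m

Using λ = h/√(2mKE):

First convert KE to Joules: KE = 3845.4 eV = 6.161 × 10^-16 J

λ = h/√(2mKE)
λ = (6.626 × 10^-34 J·s) / √(2 × 1.67 × 10^-27 kg × 6.161 × 10^-16 J)
λ = 4.62 × 10^-13 m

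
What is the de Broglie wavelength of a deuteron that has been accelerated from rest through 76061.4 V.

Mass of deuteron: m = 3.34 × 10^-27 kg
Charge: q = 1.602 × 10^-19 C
7.34 × 10^-14 m

When a particle is accelerated through voltage V, it gains kinetic energy KE = qV.

The de Broglie wavelength is then λ = h/√(2mqV):

λ = h/√(2mqV)
λ = (6.626 × 10^-34 J·s) / √(2 × 3.34 × 10^-27 kg × 1.602 × 10^-19 C × 76061.4 V)
λ = 7.34 × 10^-14 m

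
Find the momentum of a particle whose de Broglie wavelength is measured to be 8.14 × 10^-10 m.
8.14 × 10^-25 kg·m/s

From the de Broglie relation λ = h/p, we solve for p:

p = h/λ
p = (6.626 × 10^-34 J·s) / (8.14 × 10^-10 m)
p = 8.14 × 10^-25 kg·m/s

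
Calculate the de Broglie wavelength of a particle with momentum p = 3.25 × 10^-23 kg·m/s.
2.04 × 10^-11 m

Using the de Broglie relation λ = h/p:

λ = h/p
λ = (6.626 × 10^-34 J·s) / (3.25 × 10^-23 kg·m/s)
λ = 2.04 × 10^-11 m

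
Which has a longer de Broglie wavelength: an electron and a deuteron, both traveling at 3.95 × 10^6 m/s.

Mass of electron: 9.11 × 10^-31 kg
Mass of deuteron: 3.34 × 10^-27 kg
The electron has the longer wavelength.

Using λ = h/(mv), since both particles have the same velocity, the wavelength depends only on mass.

For electron: λ₁ = h/(m₁v) = 1.84 × 10^-10 m
For deuteron: λ₂ = h/(m₂v) = 5.02 × 10^-14 m

Since λ ∝ 1/m at constant velocity, the lighter particle has the longer wavelength.

The electron has the longer de Broglie wavelength.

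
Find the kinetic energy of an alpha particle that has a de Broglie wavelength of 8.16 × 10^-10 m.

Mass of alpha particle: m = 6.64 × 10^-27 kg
4.97 × 10^-23 J (or 3.10 × 10^-4 eV)

From λ = h/√(2mKE), we solve for KE:

λ² = h²/(2mKE)
KE = h²/(2mλ²)
KE = (6.626 × 10^-34 J·s)² / (2 × 6.64 × 10^-27 kg × (8.16 × 10^-10 m)²)
KE = 4.97 × 10^-23 J
KE = 3.10 × 10^-4 eV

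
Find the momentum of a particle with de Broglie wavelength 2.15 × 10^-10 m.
3.08 × 10^-24 kg·m/s

From the de Broglie relation λ = h/p, we solve for p:

p = h/λ
p = (6.626 × 10^-34 J·s) / (2.15 × 10^-10 m)
p = 3.08 × 10^-24 kg·m/s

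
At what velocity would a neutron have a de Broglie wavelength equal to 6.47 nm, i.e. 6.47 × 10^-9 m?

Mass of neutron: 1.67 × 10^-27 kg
6.13 × 10^1 m/s

From λ = h/(mv), solve for v:

v = h/(mλ)
v = (6.626 × 10^-34 J·s) / (1.67 × 10^-27 kg × 6.47 × 10^-9 m)
v = 6.13 × 10^1 m/s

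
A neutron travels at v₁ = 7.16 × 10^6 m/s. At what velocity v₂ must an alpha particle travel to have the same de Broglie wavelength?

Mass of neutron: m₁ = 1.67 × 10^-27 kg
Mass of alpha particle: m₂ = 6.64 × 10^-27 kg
v₂ = 1.80 × 10^6 m/s

For equal de Broglie wavelengths: λ₁ = λ₂

h/(m₁v₁) = h/(m₂v₂)
m₁v₁ = m₂v₂
v₂ = v₁ · (m₁/m₂)

v₂ = 7.16 × 10^6 m/s × (1.67 × 10^-27 kg / 6.64 × 10^-27 kg)
v₂ = 1.80 × 10^6 m/s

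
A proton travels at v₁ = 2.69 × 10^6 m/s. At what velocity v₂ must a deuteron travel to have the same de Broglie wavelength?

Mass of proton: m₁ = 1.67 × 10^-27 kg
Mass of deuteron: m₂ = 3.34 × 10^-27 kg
v₂ = 1.34 × 10^6 m/s

For equal de Broglie wavelengths: λ₁ = λ₂

h/(m₁v₁) = h/(m₂v₂)
m₁v₁ = m₂v₂
v₂ = v₁ · (m₁/m₂)

v₂ = 2.69 × 10^6 m/s × (1.67 × 10^-27 kg / 3.34 × 10^-27 kg)
v₂ = 1.34 × 10^6 m/s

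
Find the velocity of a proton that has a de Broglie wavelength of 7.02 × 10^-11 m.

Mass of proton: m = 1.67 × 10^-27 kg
5.65 × 10^3 m/s

From the de Broglie relation λ = h/(mv), we solve for v:

v = h/(mλ)
v = (6.626 × 10^-34 J·s) / (1.67 × 10^-27 kg × 7.02 × 10^-11 m)
v = 5.65 × 10^3 m/s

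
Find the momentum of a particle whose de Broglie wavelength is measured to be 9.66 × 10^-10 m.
6.86 × 10^-25 kg·m/s

From the de Broglie relation λ = h/p, we solve for p:

p = h/λ
p = (6.626 × 10^-34 J·s) / (9.66 × 10^-10 m)
p = 6.86 × 10^-25 kg·m/s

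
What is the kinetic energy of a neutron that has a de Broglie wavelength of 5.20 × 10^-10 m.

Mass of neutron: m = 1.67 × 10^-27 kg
4.86 × 10^-22 J (or 3.03 × 10^-3 eV)

From λ = h/√(2mKE), we solve for KE:

λ² = h²/(2mKE)
KE = h²/(2mλ²)
KE = (6.626 × 10^-34 J·s)² / (2 × 1.67 × 10^-27 kg × (5.20 × 10^-10 m)²)
KE = 4.86 × 10^-22 J
KE = 3.03 × 10^-3 eV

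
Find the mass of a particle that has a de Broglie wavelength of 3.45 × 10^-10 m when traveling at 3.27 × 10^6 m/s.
5.87 × 10^-31 kg

From the de Broglie relation λ = h/(mv), we solve for m:

m = h/(λv)
m = (6.626 × 10^-34 J·s) / (3.45 × 10^-10 m × 3.27 × 10^6 m/s)
m = 5.87 × 10^-31 kg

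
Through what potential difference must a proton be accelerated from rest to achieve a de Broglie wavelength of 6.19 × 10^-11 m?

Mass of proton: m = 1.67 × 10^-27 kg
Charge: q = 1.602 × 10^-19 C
2.14 × 10^-1 V

From λ = h/√(2mqV), we solve for V:

λ² = h²/(2mqV)
V = h²/(2mqλ²)
V = (6.626 × 10^-34 J·s)² / (2 × 1.67 × 10^-27 kg × 1.602 × 10^-19 C × (6.19 × 10^-11 m)²)
V = 2.14 × 10^-1 V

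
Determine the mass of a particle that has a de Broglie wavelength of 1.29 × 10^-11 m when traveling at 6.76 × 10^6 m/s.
7.60 × 10^-30 kg

From the de Broglie relation λ = h/(mv), we solve for m:

m = h/(λv)
m = (6.626 × 10^-34 J·s) / (1.29 × 10^-11 m × 6.76 × 10^6 m/s)
m = 7.60 × 10^-30 kg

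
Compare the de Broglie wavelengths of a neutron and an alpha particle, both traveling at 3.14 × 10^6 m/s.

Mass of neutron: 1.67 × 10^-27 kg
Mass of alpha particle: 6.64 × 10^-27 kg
The neutron has the longer wavelength.

Using λ = h/(mv), since both particles have the same velocity, the wavelength depends only on mass.

For neutron: λ₁ = h/(m₁v) = 1.26 × 10^-13 m
For alpha particle: λ₂ = h/(m₂v) = 3.18 × 10^-14 m

Since λ ∝ 1/m at constant velocity, the lighter particle has the longer wavelength.

The neutron has the longer de Broglie wavelength.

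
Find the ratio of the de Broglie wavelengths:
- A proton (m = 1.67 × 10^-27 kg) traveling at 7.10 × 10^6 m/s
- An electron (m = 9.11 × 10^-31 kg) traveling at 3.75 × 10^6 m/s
λ₁/λ₂ = 2.88 × 10^-4

Using λ = h/(mv):

λ₁ = h/(m₁v₁) = 5.59 × 10^-14 m
λ₂ = h/(m₂v₂) = 1.94 × 10^-10 m

Ratio λ₁/λ₂ = (m₂v₂)/(m₁v₁)
         = (9.11 × 10^-31 kg × 3.75 × 10^6 m/s) / (1.67 × 10^-27 kg × 7.10 × 10^6 m/s)
         = 2.88 × 10^-4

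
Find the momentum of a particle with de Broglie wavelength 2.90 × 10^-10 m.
2.28 × 10^-24 kg·m/s

From the de Broglie relation λ = h/p, we solve for p:

p = h/λ
p = (6.626 × 10^-34 J·s) / (2.90 × 10^-10 m)
p = 2.28 × 10^-24 kg·m/s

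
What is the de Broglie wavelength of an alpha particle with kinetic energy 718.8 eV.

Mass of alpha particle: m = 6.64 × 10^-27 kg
5.36 × 10^-13 m

Using λ = h/√(2mKE):

First convert KE to Joules: KE = 718.8 eV = 1.152 × 10^-16 J

λ = h/√(2mKE)
λ = (6.626 × 10^-34 J·s) / √(2 × 6.64 × 10^-27 kg × 1.152 × 10^-16 J)
λ = 5.36 × 10^-13 m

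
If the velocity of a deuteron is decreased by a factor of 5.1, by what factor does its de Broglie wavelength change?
The wavelength increases by a factor of 5.1.

From λ = h/(mv), the wavelength is inversely proportional to velocity:

λ ∝ 1/v

If v → v/5.1, then λ → 5.1λ

When velocity is decreased by a factor of 5.1, the wavelength increases by a factor of 5.1.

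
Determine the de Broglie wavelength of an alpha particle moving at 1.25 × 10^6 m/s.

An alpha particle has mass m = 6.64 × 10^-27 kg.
7.98 × 10^-14 m

Using the de Broglie relation λ = h/(mv):

λ = h/(mv)
λ = (6.626 × 10^-34 J·s) / (6.64 × 10^-27 kg × 1.25 × 10^6 m/s)
λ = 7.98 × 10^-14 m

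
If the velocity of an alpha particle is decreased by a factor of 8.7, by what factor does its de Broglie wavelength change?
The wavelength increases by a factor of 8.7.

From λ = h/(mv), the wavelength is inversely proportional to velocity:

λ ∝ 1/v

If v → v/8.7, then λ → 8.7λ

When velocity is decreased by a factor of 8.7, the wavelength increases by a factor of 8.7.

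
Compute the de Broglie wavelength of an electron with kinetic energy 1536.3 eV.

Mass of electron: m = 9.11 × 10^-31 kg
3.13 × 10^-11 m

Using λ = h/√(2mKE):

First convert KE to Joules: KE = 1536.3 eV = 2.461 × 10^-16 J

λ = h/√(2mKE)
λ = (6.626 × 10^-34 J·s) / √(2 × 9.11 × 10^-31 kg × 2.461 × 10^-16 J)
λ = 3.13 × 10^-11 m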